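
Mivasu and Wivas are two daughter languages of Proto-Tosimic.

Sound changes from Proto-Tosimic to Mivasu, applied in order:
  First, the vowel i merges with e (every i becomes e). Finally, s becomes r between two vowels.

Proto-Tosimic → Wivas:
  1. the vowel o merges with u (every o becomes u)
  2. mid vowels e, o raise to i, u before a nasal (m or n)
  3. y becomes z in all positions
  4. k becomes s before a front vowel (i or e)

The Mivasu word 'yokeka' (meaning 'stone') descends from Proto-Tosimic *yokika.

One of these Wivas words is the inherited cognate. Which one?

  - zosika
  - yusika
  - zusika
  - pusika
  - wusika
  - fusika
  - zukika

zusika

Wivas: *yokika > yukika > zukika > zusika  (by vowel merger, unconditioned shift, palatalisation)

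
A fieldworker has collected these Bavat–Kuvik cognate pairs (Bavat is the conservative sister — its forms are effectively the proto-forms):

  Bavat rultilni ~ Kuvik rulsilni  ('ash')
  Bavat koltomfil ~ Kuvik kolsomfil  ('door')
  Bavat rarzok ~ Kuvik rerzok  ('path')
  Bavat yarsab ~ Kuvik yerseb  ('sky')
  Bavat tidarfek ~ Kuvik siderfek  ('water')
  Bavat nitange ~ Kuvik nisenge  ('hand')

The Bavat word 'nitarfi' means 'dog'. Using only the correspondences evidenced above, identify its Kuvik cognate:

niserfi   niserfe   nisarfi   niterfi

nitange ~ nisenge — Bavat t corresponds to Kuvik s between vowels (before a back vowel).
rarzok ~ rerzok, yarsab ~ yerseb — Bavat a corresponds to Kuvik e after a consonant, before r.
Applying these to Bavat 'nitarfi':
  nitarfi → nisarfi   (t→s between vowels (before a back vowel))
  nisarfi → niserfi   (a→e after a consonant, before r)
So the Kuvik cognate is 'niserfi'.

niserfi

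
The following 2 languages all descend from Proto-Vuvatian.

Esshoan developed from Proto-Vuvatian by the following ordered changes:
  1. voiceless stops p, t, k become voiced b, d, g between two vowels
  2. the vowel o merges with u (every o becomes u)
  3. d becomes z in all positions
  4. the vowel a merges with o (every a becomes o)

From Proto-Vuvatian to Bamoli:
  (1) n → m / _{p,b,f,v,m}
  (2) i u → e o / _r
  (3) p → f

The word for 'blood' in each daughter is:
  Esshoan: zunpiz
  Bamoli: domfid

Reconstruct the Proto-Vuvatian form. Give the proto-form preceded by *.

Position 6: Esshoan has z, Bamoli has d. Bamoli preserves d here (none of its changes turn any other segment into d), so the proto-segment is *d.
Position 1: Esshoan has z, Bamoli has d. Bamoli preserves d here (none of its changes turn any other segment into d), so the proto-segment is *d.
Continuing position by position gives *donpid; check it forward:
Esshoan: *donpid
  donpid (rule 1 does not apply)
  donpid → dunpid   [vowel merger]
  dunpid → zunpiz   [unconditioned shift]
  zunpiz (rule 4 does not apply)
  giving Esshoan zunpiz.
Bamoli: *donpid
  donpid → dompid   [nasal place assimilation]
  dompid (rule 2 does not apply)
  dompid → domfid   [unconditioned shift]
  giving Bamoli domfid.
No other proto-form is consistent with every reflex, so the reconstruction is *donpid.

*donpid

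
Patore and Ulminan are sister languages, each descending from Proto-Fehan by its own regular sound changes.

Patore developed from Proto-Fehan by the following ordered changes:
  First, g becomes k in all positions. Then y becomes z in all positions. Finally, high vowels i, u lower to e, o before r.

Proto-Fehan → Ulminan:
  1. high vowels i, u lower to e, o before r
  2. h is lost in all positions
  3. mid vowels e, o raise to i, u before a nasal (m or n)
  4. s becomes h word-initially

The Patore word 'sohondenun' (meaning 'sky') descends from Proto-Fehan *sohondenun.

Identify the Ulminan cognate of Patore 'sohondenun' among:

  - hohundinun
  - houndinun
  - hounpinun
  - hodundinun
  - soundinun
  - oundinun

houndinun

Ulminan: *sohondenun
  sohondenun (rule 1 does not apply)
  sohondenun → soondenun   [h-loss]
  soondenun → soundinun   [pre-nasal raising]
  soundinun → houndinun   [debuccalisation]
  giving Ulminan houndinun.
Only 'houndinun' matches the regular Ulminan development of *sohondenun.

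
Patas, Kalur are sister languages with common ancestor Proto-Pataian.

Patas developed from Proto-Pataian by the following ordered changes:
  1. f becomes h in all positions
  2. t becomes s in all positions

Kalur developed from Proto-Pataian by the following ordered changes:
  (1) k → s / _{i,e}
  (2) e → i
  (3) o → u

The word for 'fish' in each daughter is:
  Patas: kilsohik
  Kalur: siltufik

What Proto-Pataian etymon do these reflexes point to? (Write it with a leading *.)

Position 6: Patas has h, Kalur has f. Kalur preserves f here (none of its changes turn any other segment into f), so the proto-segment is *f.
Position 5: Patas has o, Kalur has u. Patas preserves o here (none of its changes turn any other segment into o), so the proto-segment is *o.
Verify the candidate proto-form against each daughter:
Patas: *kiltofik > kiltohik > kilsohik  (by unconditioned shift, unconditioned shift)
Kalur: *kiltofik
  kiltofik → siltofik   [palatalisation]
  siltofik (rule 2 does not apply)
  siltofik → siltufik   [vowel merger]
  giving Kalur siltufik.
Only *kiltofik yields all of Patas kilsohik, Kalur siltufik.

*kiltofik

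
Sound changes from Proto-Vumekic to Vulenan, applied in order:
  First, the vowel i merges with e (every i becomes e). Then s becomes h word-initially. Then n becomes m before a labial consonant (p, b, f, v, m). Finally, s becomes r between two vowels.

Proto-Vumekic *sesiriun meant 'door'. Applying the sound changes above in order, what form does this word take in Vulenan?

herereun

Vulenan: *sesiriun > sesereun > hesereun > herereun  (by vowel merger, debuccalisation, rhotacism)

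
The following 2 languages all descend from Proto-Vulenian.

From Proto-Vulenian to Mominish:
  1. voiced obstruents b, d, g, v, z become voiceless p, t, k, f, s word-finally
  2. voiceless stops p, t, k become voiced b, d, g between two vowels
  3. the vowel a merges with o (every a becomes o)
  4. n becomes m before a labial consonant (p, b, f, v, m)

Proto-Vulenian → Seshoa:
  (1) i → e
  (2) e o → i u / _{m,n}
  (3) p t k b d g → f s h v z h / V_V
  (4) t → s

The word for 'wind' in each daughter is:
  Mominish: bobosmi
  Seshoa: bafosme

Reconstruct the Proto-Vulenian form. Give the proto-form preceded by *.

Position 3: Mominish has b, Seshoa has f. Taking the neighbouring segments as reconstructed: Mominish b could go back to *p or *b; Seshoa f could go back to *p or *f — the one source consistent with every daughter is *p.
Position 7: Mominish has i, Seshoa has e. Mominish preserves i here (none of its changes turn any other segment into i), so the proto-segment is *i.
Verify the candidate proto-form against each daughter:
Mominish: start from *baposmi.
  rule 1: no change — baposmi
  rule 2 (intervocalic voicing): baposmi → babosmi
  rule 3 (vowel merger): babosmi → bobosmi
  rule 4: no change — bobosmi
  ⇒ Mominish bobosmi
Seshoa: start from *baposmi.
  rule 1 (vowel merger): baposmi → baposme
  rule 2: no change — baposme
  rule 3 (intervocalic lenition): baposme → bafosme
  rule 4: no change — bafosme
  ⇒ Seshoa bafosme
*baposmi is the unique common source.

*baposmi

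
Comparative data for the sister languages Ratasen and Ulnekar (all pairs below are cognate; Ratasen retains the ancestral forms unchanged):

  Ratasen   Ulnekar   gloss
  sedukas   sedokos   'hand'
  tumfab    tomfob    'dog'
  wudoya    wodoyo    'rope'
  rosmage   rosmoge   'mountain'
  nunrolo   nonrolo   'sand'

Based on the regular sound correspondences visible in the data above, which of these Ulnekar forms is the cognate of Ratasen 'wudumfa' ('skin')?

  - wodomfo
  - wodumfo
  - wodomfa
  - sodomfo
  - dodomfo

sedukas ~ sedokos, wudoya ~ wodoyo — Ratasen u corresponds to Ulnekar o after a consonant, before a consonant other than r, m, n, p, b, f, v.
tumfab ~ tomfob — Ratasen u corresponds to Ulnekar o after a consonant, before a nasal.
wudoya ~ wodoyo — Ratasen a corresponds to Ulnekar o word-finally.
Applying these to Ratasen 'wudumfa':
  wudumfa → wodumfa   (u→o after a consonant, before a consonant other than r, m, n, p, b, f, v)
  wodumfa → wodomfa   (u→o after a consonant, before a nasal)
  wodomfa → wodomfo   (a→o word-finally)
So the Ulnekar cognate is 'wodomfo'.

wodomfo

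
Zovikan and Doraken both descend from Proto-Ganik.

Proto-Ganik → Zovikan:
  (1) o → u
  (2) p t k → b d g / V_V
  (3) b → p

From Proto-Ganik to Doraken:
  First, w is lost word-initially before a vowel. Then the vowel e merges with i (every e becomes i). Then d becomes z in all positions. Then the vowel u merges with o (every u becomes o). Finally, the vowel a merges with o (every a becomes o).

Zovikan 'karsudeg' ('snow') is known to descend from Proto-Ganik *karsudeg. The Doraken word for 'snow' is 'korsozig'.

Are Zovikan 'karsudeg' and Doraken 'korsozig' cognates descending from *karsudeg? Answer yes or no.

Derive the expected Doraken reflex of *karsudeg:
Doraken: *karsudeg
  karsudeg (rule 1 does not apply)
  karsudeg → karsudig   [vowel merger]
  karsudig → karsuzig   [unconditioned shift]
  karsuzig → karsozig   [vowel merger]
  karsozig → korsozig   [vowel merger]
  giving Doraken korsozig.
Doraken 'korsozig' matches the regular reflex exactly, so the pair is cognate.

yes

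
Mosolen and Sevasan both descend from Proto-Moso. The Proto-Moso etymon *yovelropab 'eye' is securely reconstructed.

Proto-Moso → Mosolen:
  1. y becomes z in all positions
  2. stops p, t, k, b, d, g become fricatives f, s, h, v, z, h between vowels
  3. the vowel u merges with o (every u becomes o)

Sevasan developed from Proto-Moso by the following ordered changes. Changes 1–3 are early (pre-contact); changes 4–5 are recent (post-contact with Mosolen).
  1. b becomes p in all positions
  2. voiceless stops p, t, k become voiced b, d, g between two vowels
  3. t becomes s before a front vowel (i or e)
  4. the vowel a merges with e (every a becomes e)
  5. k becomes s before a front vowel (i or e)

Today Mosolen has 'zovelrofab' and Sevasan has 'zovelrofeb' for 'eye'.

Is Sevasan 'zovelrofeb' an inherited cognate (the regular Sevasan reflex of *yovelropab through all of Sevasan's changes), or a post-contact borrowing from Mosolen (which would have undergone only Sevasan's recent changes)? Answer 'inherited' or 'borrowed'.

If inherited, *yovelropab would pass through all of Sevasan's changes:
Sevasan: *yovelropab
  yovelropab → yovelropap   [unconditioned shift]
  yovelropap → yovelrobap   [intervocalic voicing]
  yovelrobap (rule 3 does not apply)
  yovelrobap → yovelrobep   [vowel merger]
  yovelrobep (rule 5 does not apply)
  giving Sevasan yovelrobep.
If borrowed from Mosolen 'zovelrofab' after the early changes, it would undergo only the recent ones:
  rule 4 (vowel merger): zovelrofab → zovelrofeb
  rule 5 (palatalisation): no change (zovelrofeb)
  ⇒ as a loan: zovelrofeb
Sevasan 'zovelrofeb' matches the loan outcome 'zovelrofeb', not the inherited 'yovelrobep' — it skipped the early Sevasan changes, so it was borrowed from Mosolen.

borrowed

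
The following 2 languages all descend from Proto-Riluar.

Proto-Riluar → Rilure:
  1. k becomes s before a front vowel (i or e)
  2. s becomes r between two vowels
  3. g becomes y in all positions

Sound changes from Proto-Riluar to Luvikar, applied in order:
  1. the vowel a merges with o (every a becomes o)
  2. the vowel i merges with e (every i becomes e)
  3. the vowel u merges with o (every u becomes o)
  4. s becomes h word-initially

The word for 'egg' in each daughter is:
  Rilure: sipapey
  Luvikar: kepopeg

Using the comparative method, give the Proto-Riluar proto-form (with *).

Position 4: Rilure has a, Luvikar has o. Rilure preserves a here (none of its changes turn any other segment into a), so the proto-segment is *a.
Position 2: Rilure has i, Luvikar has e. Rilure preserves i here (none of its changes turn any other segment into i), so the proto-segment is *i.
Position 1: Rilure has s, Luvikar has k. Luvikar preserves k here (none of its changes turn any other segment into k), so the proto-segment is *k.
Verify the candidate proto-form against each daughter:
Rilure: *kipapeg > sipapeg > sipapey  (by palatalisation, unconditioned shift)
Luvikar: *kipapeg
  kipapeg → kipopeg   [vowel merger]
  kipopeg → kepopeg   [vowel merger]
  kepopeg (rule 3 does not apply)
  kepopeg (rule 4 does not apply)
  giving Luvikar kepopeg.
No other proto-form is consistent with every reflex, so the reconstruction is *kipapeg.

*kipapeg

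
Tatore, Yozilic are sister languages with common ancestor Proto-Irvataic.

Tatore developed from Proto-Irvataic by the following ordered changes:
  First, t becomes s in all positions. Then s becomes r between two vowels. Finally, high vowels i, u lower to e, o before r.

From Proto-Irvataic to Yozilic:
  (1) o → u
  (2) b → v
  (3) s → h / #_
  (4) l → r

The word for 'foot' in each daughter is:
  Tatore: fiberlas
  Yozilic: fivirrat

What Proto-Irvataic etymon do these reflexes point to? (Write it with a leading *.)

*fibirlat

Position 6: Tatore has l, Yozilic has r. Tatore preserves l here (none of its changes turn any other segment into l), so the proto-segment is *l.
Position 8: Tatore has s, Yozilic has t. Yozilic preserves t here (none of its changes turn any other segment into t), so the proto-segment is *t.
Continuing position by position gives *fibirlat; check it forward:
Tatore: start from *fibirlat.
  rule 1 (unconditioned shift): fibirlat → fibirlas
  rule 2: no change — fibirlas
  rule 3 (pre-rhotic lowering): fibirlas → fiberlas
  ⇒ Tatore fiberlas
Yozilic: *fibirlat > fivirlat > fivirrat  (by unconditioned shift, unconditioned shift)
Only *fibirlat yields all of Tatore fiberlas, Yozilic fivirrat.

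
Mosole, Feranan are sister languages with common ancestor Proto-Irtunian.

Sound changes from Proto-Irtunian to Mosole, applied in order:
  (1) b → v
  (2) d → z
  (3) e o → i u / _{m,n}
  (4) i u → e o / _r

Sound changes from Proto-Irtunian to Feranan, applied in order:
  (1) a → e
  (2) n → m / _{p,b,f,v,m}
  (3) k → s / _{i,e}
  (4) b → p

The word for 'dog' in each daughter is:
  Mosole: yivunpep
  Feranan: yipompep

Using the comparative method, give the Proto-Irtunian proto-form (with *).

*yibonpep

Position 5: Mosole has n, Feranan has m. Mosole preserves n here (none of its changes turn any other segment into n), so the proto-segment is *n.
Position 4: Mosole has u, Feranan has o. Feranan preserves o here (none of its changes turn any other segment into o), so the proto-segment is *o.
Position 3: Mosole has v, Feranan has p. Taking the neighbouring segments as reconstructed: Mosole v could go back to *b or *v; Feranan p could go back to *p or *b — the one source consistent with every daughter is *b.
The remaining positions agree across the daughters. Check the candidate against every language:
Mosole: start from *yibonpep.
  rule 1 (unconditioned shift): yibonpep → yivonpep
  rule 2: no change — yivonpep
  rule 3 (pre-nasal raising): yivonpep → yivunpep
  rule 4: no change — yivunpep
  ⇒ Mosole yivunpep
Feranan: *yibonpep
  yibonpep (rule 1 does not apply)
  yibonpep → yibompep   [nasal place assimilation]
  yibompep (rule 3 does not apply)
  yibompep → yipompep   [unconditioned shift]
  giving Feranan yipompep.
No other proto-form is consistent with every reflex, so the reconstruction is *yibonpep.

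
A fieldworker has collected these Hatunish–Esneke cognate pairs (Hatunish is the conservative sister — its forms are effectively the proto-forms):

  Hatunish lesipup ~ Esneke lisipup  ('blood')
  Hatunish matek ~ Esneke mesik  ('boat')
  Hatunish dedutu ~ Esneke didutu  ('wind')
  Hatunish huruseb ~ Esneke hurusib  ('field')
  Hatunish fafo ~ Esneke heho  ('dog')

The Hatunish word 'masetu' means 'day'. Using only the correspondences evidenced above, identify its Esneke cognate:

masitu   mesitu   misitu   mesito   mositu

matek ~ mesik — Hatunish a corresponds to Esneke e after a consonant, before a consonant other than r, m, n, p, b, f, v.
lesipup ~ lisipup, matek ~ mesik — Hatunish e corresponds to Esneke i after a consonant, before a consonant other than r, m, n, p, b, f, v.
Applying these to Hatunish 'masetu':
  masetu → mesetu   (a→e after a consonant, before a consonant other than r, m, n, p, b, f, v)
  mesetu → mesitu   (e→i after a consonant, before a consonant other than r, m, n, p, b, f, v)
So the Esneke cognate is 'mesitu'.

mesitu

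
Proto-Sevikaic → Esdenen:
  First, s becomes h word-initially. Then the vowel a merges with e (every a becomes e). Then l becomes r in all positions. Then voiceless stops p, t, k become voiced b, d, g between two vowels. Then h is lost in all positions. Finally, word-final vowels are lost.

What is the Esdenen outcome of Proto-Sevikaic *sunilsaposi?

Esdenen: *sunilsaposi > hunilsaposi > hunilseposi > hunirseposi > hunirsebosi > unirsebosi > unirsebos  (by debuccalisation, vowel merger, unconditioned shift, intervocalic voicing, h-loss, apocope)

unirsebos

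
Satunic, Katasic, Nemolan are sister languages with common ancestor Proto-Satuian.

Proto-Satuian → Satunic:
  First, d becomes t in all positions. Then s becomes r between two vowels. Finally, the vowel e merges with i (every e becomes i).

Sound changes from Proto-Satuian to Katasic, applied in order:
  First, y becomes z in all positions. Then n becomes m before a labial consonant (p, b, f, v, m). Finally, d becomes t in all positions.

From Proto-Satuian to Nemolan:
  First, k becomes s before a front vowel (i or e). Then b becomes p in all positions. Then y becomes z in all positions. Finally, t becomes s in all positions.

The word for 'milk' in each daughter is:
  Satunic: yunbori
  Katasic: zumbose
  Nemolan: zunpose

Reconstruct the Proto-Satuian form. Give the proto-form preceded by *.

Position 6: Satunic has r, Katasic has s, Nemolan has s. Katasic preserves s here (none of its changes turn any other segment into s), so the proto-segment is *s.
Position 7: Satunic has i, Katasic has e, Nemolan has e. Katasic preserves e here (none of its changes turn any other segment into e), so the proto-segment is *e.
Continuing position by position gives *yunbose; check it forward:
Satunic: start from *yunbose.
  rule 1: no change — yunbose
  rule 2 (rhotacism): yunbose → yunbore
  rule 3 (vowel merger): yunbore → yunbori
  ⇒ Satunic yunbori
Katasic: *yunbose > zunbose > zumbose  (by unconditioned shift, nasal place assimilation)
Nemolan: *yunbose > yunpose > zunpose  (by unconditioned shift, unconditioned shift)
No other proto-form is consistent with every reflex, so the reconstruction is *yunbose.

*yunbose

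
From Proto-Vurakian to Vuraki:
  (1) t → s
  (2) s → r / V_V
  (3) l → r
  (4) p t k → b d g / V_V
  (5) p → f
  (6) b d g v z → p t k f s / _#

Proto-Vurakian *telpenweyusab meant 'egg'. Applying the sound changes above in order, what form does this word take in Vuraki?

serfenweyurap

Vuraki: *telpenweyusab > selpenweyusab > selpenweyurab > serpenweyurab > serfenweyurab > serfenweyurap  (by unconditioned shift, rhotacism, unconditioned shift, unconditioned shift, final devoicing)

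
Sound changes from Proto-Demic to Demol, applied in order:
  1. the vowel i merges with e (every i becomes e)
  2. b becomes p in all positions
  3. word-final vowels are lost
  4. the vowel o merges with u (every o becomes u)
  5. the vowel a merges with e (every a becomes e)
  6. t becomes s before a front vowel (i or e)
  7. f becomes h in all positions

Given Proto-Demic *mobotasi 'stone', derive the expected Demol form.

Demol: *mobotasi > mobotase > mopotase > mopotas > muputas > muputes > mupuses  (by vowel merger, unconditioned shift, apocope, vowel merger, vowel merger, palatalisation)

mupuses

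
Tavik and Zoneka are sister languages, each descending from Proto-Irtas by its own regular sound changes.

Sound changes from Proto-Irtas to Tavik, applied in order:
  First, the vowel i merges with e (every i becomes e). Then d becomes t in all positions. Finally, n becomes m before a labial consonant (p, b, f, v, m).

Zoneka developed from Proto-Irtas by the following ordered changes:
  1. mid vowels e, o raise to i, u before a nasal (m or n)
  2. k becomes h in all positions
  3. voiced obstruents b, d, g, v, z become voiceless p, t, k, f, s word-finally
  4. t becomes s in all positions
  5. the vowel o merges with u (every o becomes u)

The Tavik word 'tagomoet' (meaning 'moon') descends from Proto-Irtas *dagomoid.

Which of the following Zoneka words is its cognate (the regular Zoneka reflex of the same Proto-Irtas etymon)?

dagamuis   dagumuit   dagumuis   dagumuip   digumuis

dagumuis

Zoneka: start from *dagomoid.
  rule 1 (pre-nasal raising): dagomoid → dagumoid
  rule 2: no change — dagumoid
  rule 3 (final devoicing): dagumoid → dagumoit
  rule 4 (unconditioned shift): dagumoit → dagumois
  rule 5 (vowel merger): dagumois → dagumuis
  ⇒ Zoneka dagumuis
The other candidates each miss or misapply at least one Zoneka change.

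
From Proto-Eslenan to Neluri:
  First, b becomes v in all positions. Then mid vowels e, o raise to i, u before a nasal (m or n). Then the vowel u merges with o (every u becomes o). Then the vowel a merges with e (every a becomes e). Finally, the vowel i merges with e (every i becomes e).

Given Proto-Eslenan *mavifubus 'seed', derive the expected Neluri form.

mevefovos

Neluri: *mavifubus
  mavifubus → mavifuvus   [unconditioned shift]
  mavifuvus (rule 2 does not apply)
  mavifuvus → mavifovos   [vowel merger]
  mavifovos → mevifovos   [vowel merger]
  mevifovos → mevefovos   [vowel merger]
  giving Neluri mevefovos.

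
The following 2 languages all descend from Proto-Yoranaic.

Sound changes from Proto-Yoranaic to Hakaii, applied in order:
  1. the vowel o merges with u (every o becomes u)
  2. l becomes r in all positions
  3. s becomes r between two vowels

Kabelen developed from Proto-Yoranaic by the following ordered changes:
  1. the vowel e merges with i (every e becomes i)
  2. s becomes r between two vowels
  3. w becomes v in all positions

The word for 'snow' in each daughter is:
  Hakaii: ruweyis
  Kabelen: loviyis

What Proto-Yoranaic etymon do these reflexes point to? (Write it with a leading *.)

*loweyis

Position 3: Hakaii has w, Kabelen has v. Hakaii preserves w here (none of its changes turn any other segment into w), so the proto-segment is *w.
Position 1: Hakaii has r, Kabelen has l. Kabelen preserves l here (none of its changes turn any other segment into l), so the proto-segment is *l.
This points to *loweyis. Verify forward in each daughter:
Hakaii: start from *loweyis.
  rule 1 (vowel merger): loweyis → luweyis
  rule 2 (unconditioned shift): luweyis → ruweyis
  rule 3: no change — ruweyis
  ⇒ Hakaii ruweyis
Kabelen: *loweyis
  loweyis → lowiyis   [vowel merger]
  lowiyis (rule 2 does not apply)
  lowiyis → loviyis   [unconditioned shift]
  giving Kabelen loviyis.
No other proto-form is consistent with every reflex, so the reconstruction is *loweyis.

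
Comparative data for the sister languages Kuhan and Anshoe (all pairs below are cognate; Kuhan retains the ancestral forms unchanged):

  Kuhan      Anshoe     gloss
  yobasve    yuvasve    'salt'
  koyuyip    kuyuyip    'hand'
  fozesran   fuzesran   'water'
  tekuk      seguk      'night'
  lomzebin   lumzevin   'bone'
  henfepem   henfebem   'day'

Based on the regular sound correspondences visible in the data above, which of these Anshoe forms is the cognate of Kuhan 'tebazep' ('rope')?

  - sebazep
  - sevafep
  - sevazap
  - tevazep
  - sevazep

sevazep

tekuk ~ seguk — Kuhan t corresponds to Anshoe s word-initially before a front vowel.
yobasve ~ yuvasve — Kuhan b corresponds to Anshoe v between vowels (before a back vowel).
Applying these to Kuhan 'tebazep':
  tebazep → sebazep   (t→s word-initially before a front vowel)
  sebazep → sevazep   (b→v between vowels (before a back vowel))
So the Anshoe cognate is 'sevazep'.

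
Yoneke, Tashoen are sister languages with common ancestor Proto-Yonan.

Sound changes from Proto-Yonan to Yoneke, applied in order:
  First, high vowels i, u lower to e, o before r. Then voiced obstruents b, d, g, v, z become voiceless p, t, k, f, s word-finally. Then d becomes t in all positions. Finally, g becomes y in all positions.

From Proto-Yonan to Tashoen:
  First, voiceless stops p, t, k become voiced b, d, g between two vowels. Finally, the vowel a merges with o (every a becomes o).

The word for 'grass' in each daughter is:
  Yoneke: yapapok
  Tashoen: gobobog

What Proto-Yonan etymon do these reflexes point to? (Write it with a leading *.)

*gapapog

Position 4: Yoneke has a, Tashoen has o. Yoneke preserves a here (none of its changes turn any other segment into a), so the proto-segment is *a.
Position 1: Yoneke has y, Tashoen has g. Taking the neighbouring segments as reconstructed: Yoneke y could go back to *g or *y; Tashoen g can only go back to *g — the one source consistent with every daughter is *g.
Continuing position by position gives *gapapog; check it forward:
Yoneke: start from *gapapog.
  rule 1: no change — gapapog
  rule 2 (final devoicing): gapapog → gapapok
  rule 3: no change — gapapok
  rule 4 (unconditioned shift): gapapok → yapapok
  ⇒ Yoneke yapapok
Tashoen: *gapapog
  gapapog → gababog   [intervocalic voicing]
  gababog → gobobog   [vowel merger]
  giving Tashoen gobobog.
*gapapog is the unique common source.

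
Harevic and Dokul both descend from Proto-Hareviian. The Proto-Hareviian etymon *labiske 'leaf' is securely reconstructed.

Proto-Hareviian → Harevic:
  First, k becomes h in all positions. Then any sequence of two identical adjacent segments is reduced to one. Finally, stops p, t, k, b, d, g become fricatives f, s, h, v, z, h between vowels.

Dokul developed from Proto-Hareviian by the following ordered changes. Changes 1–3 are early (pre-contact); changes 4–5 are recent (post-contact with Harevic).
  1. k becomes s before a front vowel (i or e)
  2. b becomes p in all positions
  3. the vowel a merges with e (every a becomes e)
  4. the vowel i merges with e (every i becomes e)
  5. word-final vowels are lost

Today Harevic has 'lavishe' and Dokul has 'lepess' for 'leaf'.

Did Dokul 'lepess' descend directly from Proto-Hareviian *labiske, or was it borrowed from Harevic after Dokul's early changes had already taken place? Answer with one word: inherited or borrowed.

inherited

If inherited, *labiske would pass through all of Dokul's changes:
Dokul: start from *labiske.
  rule 1 (palatalisation): labiske → labisse
  rule 2 (unconditioned shift): labisse → lapisse
  rule 3 (vowel merger): lapisse → lepisse
  rule 4 (vowel merger): lepisse → lepesse
  rule 5 (apocope): lepesse → lepess
  ⇒ Dokul lepess
If borrowed from Harevic 'lavishe' after the early changes, it would undergo only the recent ones:
  rule 4 (vowel merger): lavishe → laveshe
  rule 5 (apocope): laveshe → lavesh
  ⇒ as a loan: lavesh
Dokul 'lepess' matches the inherited outcome exactly, so it is an inherited cognate, not a loan.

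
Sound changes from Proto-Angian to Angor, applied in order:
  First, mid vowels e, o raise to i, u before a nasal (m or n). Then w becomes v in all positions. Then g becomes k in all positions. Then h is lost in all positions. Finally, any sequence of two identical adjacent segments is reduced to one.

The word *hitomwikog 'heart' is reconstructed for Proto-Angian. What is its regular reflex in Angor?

Angor: *hitomwikog
  hitomwikog → hitumwikog   [pre-nasal raising]
  hitumwikog → hitumvikog   [unconditioned shift]
  hitumvikog → hitumvikok   [unconditioned shift]
  hitumvikok → itumvikok   [h-loss]
  itumvikok (rule 5 does not apply)
  giving Angor itumvikok.

itumvikok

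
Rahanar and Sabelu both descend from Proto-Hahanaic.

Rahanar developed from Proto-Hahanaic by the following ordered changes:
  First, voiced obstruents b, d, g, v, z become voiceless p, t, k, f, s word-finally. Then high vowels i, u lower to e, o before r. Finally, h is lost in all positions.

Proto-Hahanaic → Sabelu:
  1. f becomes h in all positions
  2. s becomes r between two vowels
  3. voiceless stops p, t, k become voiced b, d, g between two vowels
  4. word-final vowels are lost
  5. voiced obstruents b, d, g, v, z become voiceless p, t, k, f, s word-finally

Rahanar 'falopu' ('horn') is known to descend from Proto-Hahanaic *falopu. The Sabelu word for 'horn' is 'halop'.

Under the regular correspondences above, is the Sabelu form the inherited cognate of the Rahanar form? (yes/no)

Derive the expected Sabelu reflex of *falopu:
Sabelu: *falopu
  falopu → halopu   [unconditioned shift]
  halopu (rule 2 does not apply)
  halopu → halobu   [intervocalic voicing]
  halobu → halob   [apocope]
  halob → halop   [final devoicing]
  giving Sabelu halop.
Sabelu 'halop' matches the regular reflex exactly, so the pair is cognate.

yes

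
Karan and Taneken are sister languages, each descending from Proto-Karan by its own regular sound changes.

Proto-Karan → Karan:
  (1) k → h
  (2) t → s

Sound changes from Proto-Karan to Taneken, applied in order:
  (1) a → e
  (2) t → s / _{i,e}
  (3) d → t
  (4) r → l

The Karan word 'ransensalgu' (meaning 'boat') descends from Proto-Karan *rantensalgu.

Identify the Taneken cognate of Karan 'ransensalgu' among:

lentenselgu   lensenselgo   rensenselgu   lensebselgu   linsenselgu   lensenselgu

Taneken: *rantensalgu > rentenselgu > rensenselgu > lensenselgu  (by vowel merger, palatalisation, unconditioned shift)

lensenselgu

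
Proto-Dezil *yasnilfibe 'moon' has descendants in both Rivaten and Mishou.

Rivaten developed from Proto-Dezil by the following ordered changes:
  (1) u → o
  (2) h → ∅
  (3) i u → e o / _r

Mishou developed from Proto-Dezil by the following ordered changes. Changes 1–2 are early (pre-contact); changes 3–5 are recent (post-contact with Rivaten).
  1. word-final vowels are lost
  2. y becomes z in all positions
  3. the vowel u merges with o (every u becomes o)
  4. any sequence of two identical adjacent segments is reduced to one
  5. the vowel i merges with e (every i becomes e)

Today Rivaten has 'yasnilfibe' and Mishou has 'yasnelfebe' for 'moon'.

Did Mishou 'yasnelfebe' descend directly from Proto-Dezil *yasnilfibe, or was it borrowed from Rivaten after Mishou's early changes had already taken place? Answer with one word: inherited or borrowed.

If inherited, *yasnilfibe would pass through all of Mishou's changes:
Mishou: start from *yasnilfibe.
  rule 1 (apocope): yasnilfibe → yasnilfib
  rule 2 (unconditioned shift): yasnilfib → zasnilfib
  rule 3: no change — zasnilfib
  rule 4: no change — zasnilfib
  rule 5 (vowel merger): zasnilfib → zasnelfeb
  ⇒ Mishou zasnelfeb
If borrowed from Rivaten 'yasnilfibe' after the early changes, it would undergo only the recent ones:
  rule 3 (vowel merger): no change (yasnilfibe)
  rule 4 (degemination): no change (yasnilfibe)
  rule 5 (vowel merger): yasnilfibe → yasnelfebe
  ⇒ as a loan: yasnelfebe
Mishou 'yasnelfebe' matches the loan outcome 'yasnelfebe', not the inherited 'zasnelfeb' — it skipped the early Mishou changes, so it was borrowed from Rivaten.

borrowed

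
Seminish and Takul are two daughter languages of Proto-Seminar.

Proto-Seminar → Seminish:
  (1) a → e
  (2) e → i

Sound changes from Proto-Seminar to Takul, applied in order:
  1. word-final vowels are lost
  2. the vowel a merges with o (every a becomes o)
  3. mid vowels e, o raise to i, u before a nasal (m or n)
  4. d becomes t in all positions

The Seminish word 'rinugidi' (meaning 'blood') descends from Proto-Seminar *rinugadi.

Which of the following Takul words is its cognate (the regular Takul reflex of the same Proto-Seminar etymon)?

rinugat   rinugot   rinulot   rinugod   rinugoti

rinugot

Takul: *rinugadi > rinugad > rinugod > rinugot  (by apocope, vowel merger, unconditioned shift)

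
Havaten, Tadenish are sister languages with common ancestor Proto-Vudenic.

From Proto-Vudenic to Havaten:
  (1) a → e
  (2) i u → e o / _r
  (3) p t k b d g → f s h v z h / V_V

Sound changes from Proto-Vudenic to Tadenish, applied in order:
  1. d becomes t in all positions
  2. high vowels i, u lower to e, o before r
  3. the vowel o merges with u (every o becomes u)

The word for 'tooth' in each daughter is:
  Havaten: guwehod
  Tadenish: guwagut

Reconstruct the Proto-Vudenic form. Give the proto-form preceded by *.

Position 6: Havaten has o, Tadenish has u. Taking the neighbouring segments as reconstructed: Havaten o can only go back to *o; Tadenish u could go back to *o or *u — the one source consistent with every daughter is *o.
Position 7: Havaten has d, Tadenish has t. Havaten preserves d here (none of its changes turn any other segment into d), so the proto-segment is *d.
Position 5: Havaten has h, Tadenish has g. Tadenish preserves g here (none of its changes turn any other segment into g), so the proto-segment is *g.
Continuing position by position gives *guwagod; check it forward:
Havaten: start from *guwagod.
  rule 1 (vowel merger): guwagod → guwegod
  rule 2: no change — guwegod
  rule 3 (intervocalic lenition): guwegod → guwehod
  ⇒ Havaten guwehod
Tadenish: *guwagod > guwagot > guwagut  (by unconditioned shift, vowel merger)
No other proto-form is consistent with every reflex, so the reconstruction is *guwagod.

*guwagod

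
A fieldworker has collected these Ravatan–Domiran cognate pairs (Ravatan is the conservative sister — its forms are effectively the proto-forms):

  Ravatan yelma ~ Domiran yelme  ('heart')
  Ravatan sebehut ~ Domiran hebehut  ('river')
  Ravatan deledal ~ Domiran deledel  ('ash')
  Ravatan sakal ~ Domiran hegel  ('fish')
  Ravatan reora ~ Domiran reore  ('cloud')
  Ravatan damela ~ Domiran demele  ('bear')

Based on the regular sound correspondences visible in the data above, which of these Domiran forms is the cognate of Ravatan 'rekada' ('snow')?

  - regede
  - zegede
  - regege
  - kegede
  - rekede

regede

sakal ~ hegel — Ravatan k corresponds to Domiran g between vowels (before a back vowel).
deledal ~ deledel, sakal ~ hegel — Ravatan a corresponds to Domiran e after a consonant, before a consonant other than r, m, n, p, b, f, v.
yelma ~ yelme, reora ~ reore — Ravatan a corresponds to Domiran e word-finally.
Applying these to Ravatan 'rekada':
  rekada → regada   (k→g between vowels (before a back vowel))
  regada → regeda   (a→e after a consonant, before a consonant other than r, m, n, p, b, f, v)
  regeda → regede   (a→e word-finally)
So the Domiran cognate is 'regede'.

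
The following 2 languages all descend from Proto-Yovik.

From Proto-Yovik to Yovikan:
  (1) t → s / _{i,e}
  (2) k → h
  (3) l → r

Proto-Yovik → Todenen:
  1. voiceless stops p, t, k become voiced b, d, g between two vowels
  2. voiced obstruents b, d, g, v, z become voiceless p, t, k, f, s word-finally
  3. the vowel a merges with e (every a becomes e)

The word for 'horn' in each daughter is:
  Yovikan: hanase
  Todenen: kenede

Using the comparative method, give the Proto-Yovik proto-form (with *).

*kanate

Position 4: Yovikan has a, Todenen has e. Yovikan preserves a here (none of its changes turn any other segment into a), so the proto-segment is *a.
Position 5: Yovikan has s, Todenen has d. Taking the neighbouring segments as reconstructed: Yovikan s could go back to *t or *s; Todenen d could go back to *t or *d — the one source consistent with every daughter is *t.
Position 1: Yovikan has h, Todenen has k. Taking the neighbouring segments as reconstructed: Yovikan h could go back to *k or *h; Todenen k can only go back to *k — the one source consistent with every daughter is *k.
Continuing position by position gives *kanate; check it forward:
Yovikan: *kanate > kanase > hanase  (by palatalisation, unconditioned shift)
Todenen: *kanate
  kanate → kanade   [intervocalic voicing]
  kanade (rule 2 does not apply)
  kanade → kenede   [vowel merger]
  giving Todenen kenede.
Only *kanate yields all of Yovikan hanase, Todenen kenede.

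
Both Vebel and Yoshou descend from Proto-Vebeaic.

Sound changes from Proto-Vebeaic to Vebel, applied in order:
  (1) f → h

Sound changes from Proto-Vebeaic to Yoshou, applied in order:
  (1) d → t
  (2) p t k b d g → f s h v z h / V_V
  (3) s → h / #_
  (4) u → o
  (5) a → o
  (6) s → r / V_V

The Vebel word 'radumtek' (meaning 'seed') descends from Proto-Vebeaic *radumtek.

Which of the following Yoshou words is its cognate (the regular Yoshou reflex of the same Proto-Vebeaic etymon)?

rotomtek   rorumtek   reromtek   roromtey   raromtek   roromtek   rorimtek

Yoshou: start from *radumtek.
  rule 1 (unconditioned shift): radumtek → ratumtek
  rule 2 (intervocalic lenition): ratumtek → rasumtek
  rule 3: no change — rasumtek
  rule 4 (vowel merger): rasumtek → rasomtek
  rule 5 (vowel merger): rasomtek → rosomtek
  rule 6 (rhotacism): rosomtek → roromtek
  ⇒ Yoshou roromtek
Among the options, 'roromtek' alone shows every Yoshou change applied in order.

roromtek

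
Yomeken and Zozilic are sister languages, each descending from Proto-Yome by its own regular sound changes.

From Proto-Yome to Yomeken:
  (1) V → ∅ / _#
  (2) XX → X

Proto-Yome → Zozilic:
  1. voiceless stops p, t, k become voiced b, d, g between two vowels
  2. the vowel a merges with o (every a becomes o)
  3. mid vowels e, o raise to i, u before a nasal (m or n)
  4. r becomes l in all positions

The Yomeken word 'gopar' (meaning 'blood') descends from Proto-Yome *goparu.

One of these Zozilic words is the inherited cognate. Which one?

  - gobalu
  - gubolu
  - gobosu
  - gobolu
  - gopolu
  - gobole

gobolu

Zozilic: start from *goparu.
  rule 1 (intervocalic voicing): goparu → gobaru
  rule 2 (vowel merger): gobaru → goboru
  rule 3: no change — goboru
  rule 4 (unconditioned shift): goboru → gobolu
  ⇒ Zozilic gobolu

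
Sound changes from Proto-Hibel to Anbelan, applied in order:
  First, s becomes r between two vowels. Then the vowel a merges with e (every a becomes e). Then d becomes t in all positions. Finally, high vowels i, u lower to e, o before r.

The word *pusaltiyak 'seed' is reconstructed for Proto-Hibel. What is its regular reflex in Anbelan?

Anbelan: *pusaltiyak > puraltiyak > pureltiyek > poreltiyek  (by rhotacism, vowel merger, pre-rhotic lowering)

poreltiyek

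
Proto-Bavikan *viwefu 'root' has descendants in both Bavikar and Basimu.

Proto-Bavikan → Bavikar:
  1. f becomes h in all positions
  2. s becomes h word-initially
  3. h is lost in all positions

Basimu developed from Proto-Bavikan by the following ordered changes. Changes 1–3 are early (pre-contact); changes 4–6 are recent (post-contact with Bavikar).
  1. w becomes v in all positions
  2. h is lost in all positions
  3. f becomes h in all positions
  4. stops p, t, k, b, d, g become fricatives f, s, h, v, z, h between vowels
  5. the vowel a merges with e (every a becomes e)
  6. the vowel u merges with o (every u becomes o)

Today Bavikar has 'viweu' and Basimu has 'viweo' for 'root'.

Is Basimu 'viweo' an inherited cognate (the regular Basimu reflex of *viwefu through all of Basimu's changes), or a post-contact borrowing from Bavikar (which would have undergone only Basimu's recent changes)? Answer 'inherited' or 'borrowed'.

borrowed

If inherited, *viwefu would pass through all of Basimu's changes:
Basimu: *viwefu > vivefu > vivehu > viveho  (by unconditioned shift, unconditioned shift, vowel merger)
If borrowed from Bavikar 'viweu' after the early changes, it would undergo only the recent ones:
  rule 4 (intervocalic lenition): no change (viweu)
  rule 5 (vowel merger): no change (viweu)
  rule 6 (vowel merger): viweu → viweo
  ⇒ as a loan: viweo
Basimu 'viweo' matches the loan outcome 'viweo', not the inherited 'viveho' — it skipped the early Basimu changes, so it was borrowed from Bavikar.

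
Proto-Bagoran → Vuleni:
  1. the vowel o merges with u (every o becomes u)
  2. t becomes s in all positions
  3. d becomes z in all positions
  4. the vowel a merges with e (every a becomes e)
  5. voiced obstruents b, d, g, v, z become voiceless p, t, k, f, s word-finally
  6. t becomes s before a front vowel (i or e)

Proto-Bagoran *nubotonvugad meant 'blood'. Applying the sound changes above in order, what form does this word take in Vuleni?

Vuleni: *nubotonvugad
  nubotonvugad → nubutunvugad   [vowel merger]
  nubutunvugad → nubusunvugad   [unconditioned shift]
  nubusunvugad → nubusunvugaz   [unconditioned shift]
  nubusunvugaz → nubusunvugez   [vowel merger]
  nubusunvugez → nubusunvuges   [final devoicing]
  nubusunvuges (rule 6 does not apply)
  giving Vuleni nubusunvuges.

nubusunvuges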